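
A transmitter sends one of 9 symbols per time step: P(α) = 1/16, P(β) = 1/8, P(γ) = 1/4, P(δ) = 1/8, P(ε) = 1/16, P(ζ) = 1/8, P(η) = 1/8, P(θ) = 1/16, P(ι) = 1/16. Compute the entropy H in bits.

3 bits

Each probability is a power of 1/2, so log₂(1/p) is an integer.
H = Σ p·log₂(1/p) = 1/16·4 + 1/8·3 + 1/4·2 + 1/8·3 + 1/16·4 + 1/8·3 + 1/8·3 + 1/16·4 + 1/16·4 = 3 bits.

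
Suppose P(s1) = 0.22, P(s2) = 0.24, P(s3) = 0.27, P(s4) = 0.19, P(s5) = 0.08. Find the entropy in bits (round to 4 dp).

H = −Σ pᵢ log₂ pᵢ.
−0.22·log₂(0.22) = 0.4806
−0.24·log₂(0.24) = 0.4941
−0.27·log₂(0.27) = 0.5100
−0.19·log₂(0.19) = 0.4552
−0.08·log₂(0.08) = 0.2915
Sum ≈ 2.2315 → 2.2315 bits.

2.2315 bits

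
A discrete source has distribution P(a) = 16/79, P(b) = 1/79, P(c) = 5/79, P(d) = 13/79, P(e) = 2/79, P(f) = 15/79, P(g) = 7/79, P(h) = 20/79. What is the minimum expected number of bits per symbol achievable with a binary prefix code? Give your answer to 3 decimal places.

Repeatedly combine the two least-probable nodes; the expected code length is the sum of the merged weights.
merge 1/79 + 2/79 → 3/79
merge 3/79 + 5/79 → 8/79
merge 7/79 + 8/79 → 15/79
merge 13/79 + 15/79 → 28/79
merge 15/79 + 16/79 → 31/79
merge 20/79 + 28/79 → 48/79
merge 31/79 + 48/79 → 1
L = 3/79 + 8/79 + 15/79 + 28/79 + 31/79 + 48/79 + 1 = 212/79 ≈ 2.684 bits/symbol.

2.684 bits/symbol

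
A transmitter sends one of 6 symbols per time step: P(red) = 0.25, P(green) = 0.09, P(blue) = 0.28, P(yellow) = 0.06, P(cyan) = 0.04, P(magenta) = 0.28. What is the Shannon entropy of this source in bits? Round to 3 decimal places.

2.270 bits

H = −Σ pᵢ log₂ pᵢ.
−0.25·log₂(0.25) = 0.5000
−0.09·log₂(0.09) = 0.3127
−0.28·log₂(0.28) = 0.5142
−0.06·log₂(0.06) = 0.2435
−0.04·log₂(0.04) = 0.1858
−0.28·log₂(0.28) = 0.5142
Sum ≈ 2.2704 → 2.270 bits.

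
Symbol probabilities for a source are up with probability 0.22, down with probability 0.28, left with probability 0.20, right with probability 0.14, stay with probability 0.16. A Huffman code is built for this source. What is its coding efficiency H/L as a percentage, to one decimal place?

99.1%

Entropy H = −Σ p log₂ p ≈ 2.2793 bits.
Huffman merges: 7/50+4/25→3/10; 1/5+11/50→21/50; 7/25+3/10→29/50; 21/50+29/50→1. L = 23/10 ≈ 2.3000.
Efficiency = H/L = 2.2793/2.3000 = 99.1%.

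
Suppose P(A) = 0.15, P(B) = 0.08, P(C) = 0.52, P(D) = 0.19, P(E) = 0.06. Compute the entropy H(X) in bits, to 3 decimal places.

1.891 bits

H = −Σ pᵢ log₂ pᵢ.
−0.15·log₂(0.15) = 0.4105
−0.08·log₂(0.08) = 0.2915
−0.52·log₂(0.52) = 0.4906
−0.19·log₂(0.19) = 0.4552
−0.06·log₂(0.06) = 0.2435
Sum ≈ 1.8914 → 1.891 bits.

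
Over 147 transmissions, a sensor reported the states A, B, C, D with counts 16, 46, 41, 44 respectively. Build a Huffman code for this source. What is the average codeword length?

Probabilities are the counts divided by 147.
Repeatedly combine the two least-probable nodes; the expected code length is the sum of the merged weights.
merge 16/147 + 41/147 → 19/49
merge 44/147 + 46/147 → 30/49
merge 19/49 + 30/49 → 1
L = 19/49 + 30/49 + 1 = 2 bits/symbol.

2 bits/symbol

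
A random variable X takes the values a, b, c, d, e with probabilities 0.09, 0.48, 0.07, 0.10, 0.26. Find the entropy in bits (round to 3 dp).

H = −Σ pᵢ log₂ pᵢ.
−0.09·log₂(0.09) = 0.3127
−0.48·log₂(0.48) = 0.5083
−0.07·log₂(0.07) = 0.2686
−0.10·log₂(0.10) = 0.3322
−0.26·log₂(0.26) = 0.5053
Sum ≈ 1.9270 → 1.927 bits.

1.927 bits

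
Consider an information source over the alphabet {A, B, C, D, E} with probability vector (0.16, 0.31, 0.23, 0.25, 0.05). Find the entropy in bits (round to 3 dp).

H = −Σ pᵢ log₂ pᵢ.
−0.16·log₂(0.16) = 0.4230
−0.31·log₂(0.31) = 0.5238
−0.23·log₂(0.23) = 0.4877
−0.25·log₂(0.25) = 0.5000
−0.05·log₂(0.05) = 0.2161
Sum ≈ 2.1506 → 2.151 bits.

2.151 bits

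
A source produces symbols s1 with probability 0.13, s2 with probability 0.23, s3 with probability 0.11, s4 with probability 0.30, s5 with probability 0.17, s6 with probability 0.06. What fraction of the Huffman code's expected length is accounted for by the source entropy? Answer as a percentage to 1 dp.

Entropy H = −Σ p log₂ p ≈ 2.4198 bits.
Huffman merges: 3/50+11/100→17/100; 13/100+17/100→3/10; 17/100+23/100→2/5; 3/10+3/10→3/5; 2/5+3/5→1. L = 247/100 ≈ 2.4700.
Efficiency = H/L = 2.4198/2.4700 = 98.0%.

98.0%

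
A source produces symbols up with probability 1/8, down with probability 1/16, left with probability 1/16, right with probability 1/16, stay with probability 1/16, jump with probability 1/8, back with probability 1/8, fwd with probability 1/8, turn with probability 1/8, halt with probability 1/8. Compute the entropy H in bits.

Each probability is a power of 1/2, so log₂(1/p) is an integer.
H = Σ p·log₂(1/p) = 1/8·3 + 1/16·4 + 1/16·4 + 1/16·4 + 1/16·4 + 1/8·3 + 1/8·3 + 1/8·3 + 1/8·3 + 1/8·3 = 3.25 bits.

3.25 bits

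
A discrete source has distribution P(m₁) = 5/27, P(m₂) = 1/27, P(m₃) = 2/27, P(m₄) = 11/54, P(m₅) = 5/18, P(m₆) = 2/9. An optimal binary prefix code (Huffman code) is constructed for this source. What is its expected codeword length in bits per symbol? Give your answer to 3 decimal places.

2.407 bits/symbol

Repeatedly combine the two least-probable nodes; the expected code length is the sum of the merged weights.
merge 1/27 + 2/27 → 1/9
merge 1/9 + 5/27 → 8/27
merge 11/54 + 2/9 → 23/54
merge 5/18 + 8/27 → 31/54
merge 23/54 + 31/54 → 1
L = 1/9 + 8/27 + 23/54 + 31/54 + 1 = 65/27 ≈ 2.407 bits/symbol.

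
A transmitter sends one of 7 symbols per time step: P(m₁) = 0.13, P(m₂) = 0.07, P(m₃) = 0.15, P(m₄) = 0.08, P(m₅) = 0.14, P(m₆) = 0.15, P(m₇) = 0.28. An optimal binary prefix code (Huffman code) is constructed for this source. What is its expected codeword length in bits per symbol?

Repeatedly combine the two least-probable nodes; the expected code length is the sum of the merged weights.
merge 7/100 + 2/25 → 3/20
merge 13/100 + 7/50 → 27/100
merge 3/20 + 3/20 → 3/10
merge 3/20 + 27/100 → 21/50
merge 7/25 + 3/10 → 29/50
merge 21/50 + 29/50 → 1
L = 3/20 + 27/100 + 3/10 + 21/50 + 29/50 + 1 = 68/25 = 2.72 bits/symbol.

2.72 bits/symbol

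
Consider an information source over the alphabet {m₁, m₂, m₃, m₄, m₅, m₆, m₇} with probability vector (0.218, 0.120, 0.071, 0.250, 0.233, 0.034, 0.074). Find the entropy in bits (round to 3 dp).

2.551 bits

H = −Σ pᵢ log₂ pᵢ.
−0.218·log₂(0.218) = 0.4791
−0.120·log₂(0.120) = 0.3671
−0.071·log₂(0.071) = 0.2709
−0.250·log₂(0.250) = 0.5000
−0.233·log₂(0.233) = 0.4897
−0.034·log₂(0.034) = 0.1659
−0.074·log₂(0.074) = 0.2780
Sum ≈ 2.5506 → 2.551 bits.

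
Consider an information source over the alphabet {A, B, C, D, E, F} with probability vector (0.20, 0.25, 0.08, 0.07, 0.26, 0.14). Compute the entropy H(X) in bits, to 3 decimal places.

H = −Σ pᵢ log₂ pᵢ.
−0.20·log₂(0.20) = 0.4644
−0.25·log₂(0.25) = 0.5000
−0.08·log₂(0.08) = 0.2915
−0.07·log₂(0.07) = 0.2686
−0.26·log₂(0.26) = 0.5053
−0.14·log₂(0.14) = 0.3971
Sum ≈ 2.4268 → 2.427 bits.

2.427 bits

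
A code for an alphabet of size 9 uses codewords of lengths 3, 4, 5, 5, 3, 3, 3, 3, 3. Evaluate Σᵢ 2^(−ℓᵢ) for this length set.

With common denominator 2^5 = 32: Σ 2^(−ℓᵢ) = 4/32 + 2/32 + 1/32 + 1/32 + 4/32 + 4/32 + 4/32 + 4/32 + 4/32 = 28/32 = 0.875.

0.875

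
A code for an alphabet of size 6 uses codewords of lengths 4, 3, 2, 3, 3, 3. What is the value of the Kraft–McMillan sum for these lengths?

With common denominator 2^4 = 16: Σ 2^(−ℓᵢ) = 1/16 + 2/16 + 4/16 + 2/16 + 2/16 + 2/16 = 13/16 = 0.8125.

0.8125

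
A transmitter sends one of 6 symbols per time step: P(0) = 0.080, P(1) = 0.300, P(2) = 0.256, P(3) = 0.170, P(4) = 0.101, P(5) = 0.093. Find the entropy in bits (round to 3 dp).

2.403 bits

H = −Σ pᵢ log₂ pᵢ.
−0.080·log₂(0.080) = 0.2915
−0.300·log₂(0.300) = 0.5211
−0.256·log₂(0.256) = 0.5032
−0.170·log₂(0.170) = 0.4346
−0.101·log₂(0.101) = 0.3341
−0.093·log₂(0.093) = 0.3187
Sum ≈ 2.4032 → 2.403 bits.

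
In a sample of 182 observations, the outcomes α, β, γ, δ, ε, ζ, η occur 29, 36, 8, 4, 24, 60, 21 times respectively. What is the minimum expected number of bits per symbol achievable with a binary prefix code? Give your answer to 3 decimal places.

2.538 bits/symbol

Probabilities are the counts divided by 182.
Repeatedly combine the two least-probable nodes; the expected code length is the sum of the merged weights.
merge 2/91 + 4/91 → 6/91
merge 6/91 + 3/26 → 33/182
merge 12/91 + 29/182 → 53/182
merge 33/182 + 18/91 → 69/182
merge 53/182 + 30/91 → 113/182
merge 69/182 + 113/182 → 1
L = 6/91 + 33/182 + 53/182 + 69/182 + 113/182 + 1 = 33/13 ≈ 2.538 bits/symbol.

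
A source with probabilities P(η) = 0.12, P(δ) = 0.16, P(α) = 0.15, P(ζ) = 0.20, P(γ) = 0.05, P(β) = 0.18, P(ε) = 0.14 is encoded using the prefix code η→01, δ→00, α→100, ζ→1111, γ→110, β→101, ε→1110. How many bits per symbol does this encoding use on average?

L̄ = Σ pᵢ·ℓᵢ = 0.12·2 + 0.16·2 + 0.15·3 + 0.20·4 + 0.05·3 + 0.18·3 + 0.14·4 = 3.06 bits/symbol.

3.06 bits/symbol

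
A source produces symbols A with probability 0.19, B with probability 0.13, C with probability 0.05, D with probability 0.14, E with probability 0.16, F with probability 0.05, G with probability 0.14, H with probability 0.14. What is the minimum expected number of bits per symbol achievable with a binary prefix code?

Repeatedly combine the two least-probable nodes; the expected code length is the sum of the merged weights.
merge 1/20 + 1/20 → 1/10
merge 1/10 + 13/100 → 23/100
merge 7/50 + 7/50 → 7/25
merge 7/50 + 4/25 → 3/10
merge 19/100 + 23/100 → 21/50
merge 7/25 + 3/10 → 29/50
merge 21/50 + 29/50 → 1
L = 1/10 + 23/100 + 7/25 + 3/10 + 21/50 + 29/50 + 1 = 291/100 = 2.91 bits/symbol.

2.91 bits/symbol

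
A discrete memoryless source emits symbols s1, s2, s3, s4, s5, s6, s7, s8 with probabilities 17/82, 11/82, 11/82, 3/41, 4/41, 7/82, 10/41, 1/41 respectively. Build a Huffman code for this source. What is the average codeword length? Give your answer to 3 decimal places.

Repeatedly combine the two least-probable nodes; the expected code length is the sum of the merged weights.
merge 1/41 + 3/41 → 4/41
merge 7/82 + 4/41 → 15/82
merge 4/41 + 11/82 → 19/82
merge 11/82 + 15/82 → 13/41
merge 17/82 + 19/82 → 18/41
merge 10/41 + 13/41 → 23/41
merge 18/41 + 23/41 → 1
L = 4/41 + 15/82 + 19/82 + 13/41 + 18/41 + 23/41 + 1 = 116/41 ≈ 2.829 bits/symbol.

2.829 bits/symbol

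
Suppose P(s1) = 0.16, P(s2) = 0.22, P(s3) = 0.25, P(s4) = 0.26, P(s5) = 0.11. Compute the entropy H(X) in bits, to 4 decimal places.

2.2592 bits

H = −Σ pᵢ log₂ pᵢ.
−0.16·log₂(0.16) = 0.4230
−0.22·log₂(0.22) = 0.4806
−0.25·log₂(0.25) = 0.5000
−0.26·log₂(0.26) = 0.5053
−0.11·log₂(0.11) = 0.3503
Sum ≈ 2.2592 → 2.2592 bits.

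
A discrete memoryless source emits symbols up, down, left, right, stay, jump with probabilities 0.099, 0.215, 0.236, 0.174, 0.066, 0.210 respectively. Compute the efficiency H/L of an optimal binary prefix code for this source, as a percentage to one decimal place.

98.6%

Entropy H = −Σ p log₂ p ≈ 2.4693 bits.
Huffman merges: 33/500+99/1000→33/200; 33/200+87/500→339/1000; 21/100+43/200→17/40; 59/250+339/1000→23/40; 17/40+23/40→1. L = 313/125 ≈ 2.5040.
Efficiency = H/L = 2.4693/2.5040 = 98.6%.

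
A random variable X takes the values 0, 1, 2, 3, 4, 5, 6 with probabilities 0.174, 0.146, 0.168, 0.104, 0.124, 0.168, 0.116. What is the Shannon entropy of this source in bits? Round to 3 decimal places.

2.782 bits

H = −Σ pᵢ log₂ pᵢ.
−0.174·log₂(0.174) = 0.4390
−0.146·log₂(0.146) = 0.4053
−0.168·log₂(0.168) = 0.4323
−0.104·log₂(0.104) = 0.3396
−0.124·log₂(0.124) = 0.3734
−0.168·log₂(0.168) = 0.4323
−0.116·log₂(0.116) = 0.3605
Sum ≈ 2.7825 → 2.782 bits.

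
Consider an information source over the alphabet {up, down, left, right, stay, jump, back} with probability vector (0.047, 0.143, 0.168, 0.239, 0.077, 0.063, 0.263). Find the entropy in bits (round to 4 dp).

H = −Σ pᵢ log₂ pᵢ.
−0.047·log₂(0.047) = 0.2073
−0.143·log₂(0.143) = 0.4012
−0.168·log₂(0.168) = 0.4323
−0.239·log₂(0.239) = 0.4935
−0.077·log₂(0.077) = 0.2848
−0.063·log₂(0.063) = 0.2513
−0.263·log₂(0.263) = 0.5068
Sum ≈ 2.5773 → 2.5773 bits.

2.5773 bits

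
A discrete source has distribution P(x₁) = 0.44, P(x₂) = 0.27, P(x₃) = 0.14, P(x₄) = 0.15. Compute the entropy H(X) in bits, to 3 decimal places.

1.839 bits

H = −Σ pᵢ log₂ pᵢ.
−0.44·log₂(0.44) = 0.5211
−0.27·log₂(0.27) = 0.5100
−0.14·log₂(0.14) = 0.3971
−0.15·log₂(0.15) = 0.4105
Sum ≈ 1.8388 → 1.839 bits.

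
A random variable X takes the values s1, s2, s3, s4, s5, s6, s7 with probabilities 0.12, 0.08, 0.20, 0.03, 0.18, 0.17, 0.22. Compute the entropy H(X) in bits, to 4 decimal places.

2.6352 bits

H = −Σ pᵢ log₂ pᵢ.
−0.12·log₂(0.12) = 0.3671
−0.08·log₂(0.08) = 0.2915
−0.20·log₂(0.20) = 0.4644
−0.03·log₂(0.03) = 0.1518
−0.18·log₂(0.18) = 0.4453
−0.17·log₂(0.17) = 0.4346
−0.22·log₂(0.22) = 0.4806
Sum ≈ 2.6352 → 2.6352 bits.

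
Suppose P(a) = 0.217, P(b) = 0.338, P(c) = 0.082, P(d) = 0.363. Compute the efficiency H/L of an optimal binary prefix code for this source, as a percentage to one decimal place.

Entropy H = −Σ p log₂ p ≈ 1.8338 bits.
Huffman merges: 41/500+217/1000→299/1000; 299/1000+169/500→637/1000; 363/1000+637/1000→1. L = 242/125 ≈ 1.9360.
Efficiency = H/L = 1.8338/1.9360 = 94.7%.

94.7%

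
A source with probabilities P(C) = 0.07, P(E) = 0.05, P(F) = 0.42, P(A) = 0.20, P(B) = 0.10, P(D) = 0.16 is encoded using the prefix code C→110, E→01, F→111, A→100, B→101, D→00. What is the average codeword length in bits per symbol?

2.79 bits/symbol

L̄ = Σ pᵢ·ℓᵢ = 0.07·3 + 0.05·2 + 0.42·3 + 0.20·3 + 0.10·3 + 0.16·2 = 2.79 bits/symbol.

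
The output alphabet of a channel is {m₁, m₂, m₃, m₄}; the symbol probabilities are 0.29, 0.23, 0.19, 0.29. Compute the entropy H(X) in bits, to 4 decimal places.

H = −Σ pᵢ log₂ pᵢ.
−0.29·log₂(0.29) = 0.5179
−0.23·log₂(0.23) = 0.4877
−0.19·log₂(0.19) = 0.4552
−0.29·log₂(0.29) = 0.5179
Sum ≈ 1.9787 → 1.9787 bits.

1.9787 bits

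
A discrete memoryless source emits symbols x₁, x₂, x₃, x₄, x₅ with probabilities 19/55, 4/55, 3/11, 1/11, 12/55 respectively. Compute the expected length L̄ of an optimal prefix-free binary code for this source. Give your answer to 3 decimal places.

2.164 bits/symbol

Repeatedly combine the two least-probable nodes; the expected code length is the sum of the merged weights.
merge 4/55 + 1/11 → 9/55
merge 9/55 + 12/55 → 21/55
merge 3/11 + 19/55 → 34/55
merge 21/55 + 34/55 → 1
L = 9/55 + 21/55 + 34/55 + 1 = 119/55 ≈ 2.164 bits/symbol.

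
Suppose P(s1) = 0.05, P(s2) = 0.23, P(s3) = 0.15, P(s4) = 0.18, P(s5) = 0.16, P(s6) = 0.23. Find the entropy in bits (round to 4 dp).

H = −Σ pᵢ log₂ pᵢ.
−0.05·log₂(0.05) = 0.2161
−0.23·log₂(0.23) = 0.4877
−0.15·log₂(0.15) = 0.4105
−0.18·log₂(0.18) = 0.4453
−0.16·log₂(0.16) = 0.4230
−0.23·log₂(0.23) = 0.4877
Sum ≈ 2.4703 → 2.4703 bits.

2.4703 bits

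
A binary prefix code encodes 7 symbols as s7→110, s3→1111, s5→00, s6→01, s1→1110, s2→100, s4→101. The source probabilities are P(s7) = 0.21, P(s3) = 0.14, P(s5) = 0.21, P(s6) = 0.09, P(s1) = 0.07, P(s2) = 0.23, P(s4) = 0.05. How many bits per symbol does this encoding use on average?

L̄ = Σ pᵢ·ℓᵢ = 0.21·3 + 0.14·4 + 0.21·2 + 0.09·2 + 0.07·4 + 0.23·3 + 0.05·3 = 2.91 bits/symbol.

2.91 bits/symbol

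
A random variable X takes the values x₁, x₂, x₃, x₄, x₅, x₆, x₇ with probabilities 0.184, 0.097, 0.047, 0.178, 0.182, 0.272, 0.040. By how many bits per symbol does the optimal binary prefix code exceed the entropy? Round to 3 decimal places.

0.061 bits

Entropy H = −Σ p log₂ p ≈ 2.5704 bits.
Huffman merges: 1/25+47/1000→87/1000; 87/1000+97/1000→23/125; 89/500+91/500→9/25; 23/125+23/125→46/125; 34/125+9/25→79/125; 46/125+79/125→1. L = 2631/1000 ≈ 2.6310.
L − H = 2.6310 − 2.5704 = 0.061 bits.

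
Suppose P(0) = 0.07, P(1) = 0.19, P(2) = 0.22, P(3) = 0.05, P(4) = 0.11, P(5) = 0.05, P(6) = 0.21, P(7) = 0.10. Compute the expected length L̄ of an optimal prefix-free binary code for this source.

2.84 bits/symbol

Repeatedly combine the two least-probable nodes; the expected code length is the sum of the merged weights.
merge 1/20 + 1/20 → 1/10
merge 7/100 + 1/10 → 17/100
merge 1/10 + 11/100 → 21/100
merge 17/100 + 19/100 → 9/25
merge 21/100 + 21/100 → 21/50
merge 11/50 + 9/25 → 29/50
merge 21/50 + 29/50 → 1
L = 1/10 + 17/100 + 21/100 + 9/25 + 21/50 + 29/50 + 1 = 71/25 = 2.84 bits/symbol.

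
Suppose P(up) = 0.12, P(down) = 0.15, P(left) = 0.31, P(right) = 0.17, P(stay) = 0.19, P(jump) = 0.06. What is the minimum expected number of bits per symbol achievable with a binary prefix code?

Repeatedly combine the two least-probable nodes; the expected code length is the sum of the merged weights.
merge 3/50 + 3/25 → 9/50
merge 3/20 + 17/100 → 8/25
merge 9/50 + 19/100 → 37/100
merge 31/100 + 8/25 → 63/100
merge 37/100 + 63/100 → 1
L = 9/50 + 8/25 + 37/100 + 63/100 + 1 = 5/2 = 2.5 bits/symbol.

2.5 bits/symbol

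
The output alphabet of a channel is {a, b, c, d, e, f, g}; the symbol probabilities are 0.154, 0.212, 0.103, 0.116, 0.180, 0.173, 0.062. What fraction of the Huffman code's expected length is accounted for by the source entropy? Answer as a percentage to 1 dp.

98.1%

Entropy H = −Σ p log₂ p ≈ 2.7203 bits.
Huffman merges: 31/500+103/1000→33/200; 29/250+77/500→27/100; 33/200+173/1000→169/500; 9/50+53/250→49/125; 27/100+169/500→76/125; 49/125+76/125→1. L = 2773/1000 ≈ 2.7730.
Efficiency = H/L = 2.7203/2.7730 = 98.1%.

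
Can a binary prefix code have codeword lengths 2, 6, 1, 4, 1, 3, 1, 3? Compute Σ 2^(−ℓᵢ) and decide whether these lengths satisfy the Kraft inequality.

2.078125; no

With common denominator 2^6 = 64: Σ 2^(−ℓᵢ) = 16/64 + 1/64 + 32/64 + 4/64 + 32/64 + 8/64 + 32/64 + 8/64 = 133/64 = 2.078125.
Kraft's inequality requires Σ ≤ 1; here Σ = 2.078125 > 1, so no such prefix code exists.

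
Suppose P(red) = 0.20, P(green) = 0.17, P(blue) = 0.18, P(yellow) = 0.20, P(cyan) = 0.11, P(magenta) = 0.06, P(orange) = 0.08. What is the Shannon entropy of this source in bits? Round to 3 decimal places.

2.694 bits

H = −Σ pᵢ log₂ pᵢ.
−0.20·log₂(0.20) = 0.4644
−0.17·log₂(0.17) = 0.4346
−0.18·log₂(0.18) = 0.4453
−0.20·log₂(0.20) = 0.4644
−0.11·log₂(0.11) = 0.3503
−0.06·log₂(0.06) = 0.2435
−0.08·log₂(0.08) = 0.2915
Sum ≈ 2.6940 → 2.694 bits.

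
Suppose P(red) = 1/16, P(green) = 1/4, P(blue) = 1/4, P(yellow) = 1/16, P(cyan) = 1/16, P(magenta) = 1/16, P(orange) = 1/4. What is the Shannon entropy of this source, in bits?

Each probability is a power of 1/2, so log₂(1/p) is an integer.
H = Σ p·log₂(1/p) = 1/16·4 + 1/4·2 + 1/4·2 + 1/16·4 + 1/16·4 + 1/16·4 + 1/4·2 = 2.5 bits.

2.5 bits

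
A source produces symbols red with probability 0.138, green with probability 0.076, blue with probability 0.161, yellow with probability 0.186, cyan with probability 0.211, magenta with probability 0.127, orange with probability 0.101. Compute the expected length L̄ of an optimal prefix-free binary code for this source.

2.78 bits/symbol

Repeatedly combine the two least-probable nodes; the expected code length is the sum of the merged weights.
merge 19/250 + 101/1000 → 177/1000
merge 127/1000 + 69/500 → 53/200
merge 161/1000 + 177/1000 → 169/500
merge 93/500 + 211/1000 → 397/1000
merge 53/200 + 169/500 → 603/1000
merge 397/1000 + 603/1000 → 1
L = 177/1000 + 53/200 + 169/500 + 397/1000 + 603/1000 + 1 = 139/50 = 2.78 bits/symbol.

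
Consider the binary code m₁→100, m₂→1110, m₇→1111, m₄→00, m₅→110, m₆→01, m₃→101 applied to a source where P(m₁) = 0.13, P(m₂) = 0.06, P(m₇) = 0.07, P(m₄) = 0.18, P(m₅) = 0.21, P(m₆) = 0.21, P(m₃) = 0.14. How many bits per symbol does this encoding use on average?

2.74 bits/symbol

L̄ = Σ pᵢ·ℓᵢ = 0.13·3 + 0.06·4 + 0.07·4 + 0.18·2 + 0.21·3 + 0.21·2 + 0.14·3 = 2.74 bits/symbol.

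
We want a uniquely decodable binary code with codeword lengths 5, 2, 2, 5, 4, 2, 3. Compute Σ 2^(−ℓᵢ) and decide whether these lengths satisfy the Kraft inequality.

With common denominator 2^5 = 32: Σ 2^(−ℓᵢ) = 1/32 + 8/32 + 8/32 + 1/32 + 2/32 + 8/32 + 4/32 = 32/32 = 1.
Kraft's inequality requires Σ ≤ 1; here Σ = 1 ≤ 1, so such a prefix code exists.

1; yes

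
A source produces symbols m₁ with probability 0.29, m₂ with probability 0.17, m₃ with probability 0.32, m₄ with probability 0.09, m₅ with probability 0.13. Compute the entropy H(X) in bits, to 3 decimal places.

2.174 bits

H = −Σ pᵢ log₂ pᵢ.
−0.29·log₂(0.29) = 0.5179
−0.17·log₂(0.17) = 0.4346
−0.32·log₂(0.32) = 0.5260
−0.09·log₂(0.09) = 0.3127
−0.13·log₂(0.13) = 0.3826
Sum ≈ 2.1738 → 2.174 bits.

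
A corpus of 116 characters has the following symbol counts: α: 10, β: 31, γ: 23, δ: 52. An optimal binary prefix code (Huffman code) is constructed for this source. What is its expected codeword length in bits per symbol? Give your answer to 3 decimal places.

Probabilities are the counts divided by 116.
Repeatedly combine the two least-probable nodes; the expected code length is the sum of the merged weights.
merge 5/58 + 23/116 → 33/116
merge 31/116 + 33/116 → 16/29
merge 13/29 + 16/29 → 1
L = 33/116 + 16/29 + 1 = 213/116 ≈ 1.836 bits/symbol.

1.836 bits/symbol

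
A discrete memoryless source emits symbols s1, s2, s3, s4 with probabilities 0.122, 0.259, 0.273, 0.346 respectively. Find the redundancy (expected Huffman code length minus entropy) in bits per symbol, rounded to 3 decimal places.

0.084 bits

Entropy H = −Σ p log₂ p ≈ 1.9162 bits.
Huffman merges: 61/500+259/1000→381/1000; 273/1000+173/500→619/1000; 381/1000+619/1000→1. L = 2 ≈ 2.0000.
L − H = 2.0000 − 1.9162 = 0.084 bits.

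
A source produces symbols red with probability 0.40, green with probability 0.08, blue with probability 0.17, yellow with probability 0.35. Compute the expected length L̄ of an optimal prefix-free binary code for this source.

1.85 bits/symbol

Repeatedly combine the two least-probable nodes; the expected code length is the sum of the merged weights.
merge 2/25 + 17/100 → 1/4
merge 1/4 + 7/20 → 3/5
merge 2/5 + 3/5 → 1
L = 1/4 + 3/5 + 1 = 37/20 = 1.85 bits/symbol.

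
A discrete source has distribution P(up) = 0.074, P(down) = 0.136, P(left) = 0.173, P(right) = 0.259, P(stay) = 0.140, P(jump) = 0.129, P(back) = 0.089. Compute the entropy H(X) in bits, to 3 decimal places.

H = −Σ pᵢ log₂ pᵢ.
−0.074·log₂(0.074) = 0.2780
−0.136·log₂(0.136) = 0.3915
−0.173·log₂(0.173) = 0.4379
−0.259·log₂(0.259) = 0.5048
−0.140·log₂(0.140) = 0.3971
−0.129·log₂(0.129) = 0.3811
−0.089·log₂(0.089) = 0.3106
Sum ≈ 2.7010 → 2.701 bits.

2.701 bits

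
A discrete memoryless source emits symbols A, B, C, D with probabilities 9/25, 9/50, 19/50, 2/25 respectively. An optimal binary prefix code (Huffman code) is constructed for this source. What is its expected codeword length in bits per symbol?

1.88 bits/symbol

Repeatedly combine the two least-probable nodes; the expected code length is the sum of the merged weights.
merge 2/25 + 9/50 → 13/50
merge 13/50 + 9/25 → 31/50
merge 19/50 + 31/50 → 1
L = 13/50 + 31/50 + 1 = 47/25 = 1.88 bits/symbol.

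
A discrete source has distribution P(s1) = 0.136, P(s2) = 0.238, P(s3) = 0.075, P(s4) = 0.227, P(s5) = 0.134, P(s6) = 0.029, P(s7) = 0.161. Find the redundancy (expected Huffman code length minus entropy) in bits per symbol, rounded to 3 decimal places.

0.028 bits

Entropy H = −Σ p log₂ p ≈ 2.6111 bits.
Huffman merges: 29/1000+3/40→13/125; 13/125+67/500→119/500; 17/125+161/1000→297/1000; 227/1000+119/500→93/200; 119/500+297/1000→107/200; 93/200+107/200→1. L = 2639/1000 ≈ 2.6390.
L − H = 2.6390 − 2.6111 = 0.028 bits.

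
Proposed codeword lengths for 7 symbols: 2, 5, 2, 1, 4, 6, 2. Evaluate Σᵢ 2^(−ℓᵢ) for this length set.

1.359375

With common denominator 2^6 = 64: Σ 2^(−ℓᵢ) = 16/64 + 2/64 + 16/64 + 32/64 + 4/64 + 1/64 + 16/64 = 87/64 = 1.359375.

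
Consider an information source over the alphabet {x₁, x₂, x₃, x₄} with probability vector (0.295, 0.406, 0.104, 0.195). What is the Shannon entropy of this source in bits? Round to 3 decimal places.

H = −Σ pᵢ log₂ pᵢ.
−0.295·log₂(0.295) = 0.5196
−0.406·log₂(0.406) = 0.5280
−0.104·log₂(0.104) = 0.3396
−0.195·log₂(0.195) = 0.4599
Sum ≈ 1.8470 → 1.847 bits.

1.847 bits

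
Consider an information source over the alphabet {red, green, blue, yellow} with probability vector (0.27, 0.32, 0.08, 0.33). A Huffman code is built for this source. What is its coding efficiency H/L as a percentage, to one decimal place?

Entropy H = −Σ p log₂ p ≈ 1.8554 bits.
Huffman merges: 2/25+27/100→7/20; 8/25+33/100→13/20; 7/20+13/20→1. L = 2 ≈ 2.0000.
Efficiency = H/L = 1.8554/2.0000 = 92.8%.

92.8%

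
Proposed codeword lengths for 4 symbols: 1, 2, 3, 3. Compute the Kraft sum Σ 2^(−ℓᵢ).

With common denominator 2^3 = 8: Σ 2^(−ℓᵢ) = 4/8 + 2/8 + 1/8 + 1/8 = 8/8 = 1.

1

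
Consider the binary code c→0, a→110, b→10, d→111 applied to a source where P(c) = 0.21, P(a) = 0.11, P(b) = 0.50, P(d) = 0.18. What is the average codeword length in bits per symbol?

L̄ = Σ pᵢ·ℓᵢ = 0.21·1 + 0.11·3 + 0.50·2 + 0.18·3 = 2.08 bits/symbol.

2.08 bits/symbol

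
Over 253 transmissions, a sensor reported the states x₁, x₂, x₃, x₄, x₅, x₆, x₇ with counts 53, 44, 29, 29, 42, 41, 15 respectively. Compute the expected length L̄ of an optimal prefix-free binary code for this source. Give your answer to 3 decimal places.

Probabilities are the counts divided by 253.
Repeatedly combine the two least-probable nodes; the expected code length is the sum of the merged weights.
merge 15/253 + 29/253 → 4/23
merge 29/253 + 41/253 → 70/253
merge 42/253 + 4/23 → 86/253
merge 4/23 + 53/253 → 97/253
merge 70/253 + 86/253 → 156/253
merge 97/253 + 156/253 → 1
L = 4/23 + 70/253 + 86/253 + 97/253 + 156/253 + 1 = 706/253 ≈ 2.791 bits/symbol.

2.791 bits/symbol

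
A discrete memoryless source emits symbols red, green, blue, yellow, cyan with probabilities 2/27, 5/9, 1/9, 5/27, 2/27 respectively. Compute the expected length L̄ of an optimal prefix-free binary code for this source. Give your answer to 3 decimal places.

1.852 bits/symbol

Repeatedly combine the two least-probable nodes; the expected code length is the sum of the merged weights.
merge 2/27 + 2/27 → 4/27
merge 1/9 + 4/27 → 7/27
merge 5/27 + 7/27 → 4/9
merge 4/9 + 5/9 → 1
L = 4/27 + 7/27 + 4/9 + 1 = 50/27 ≈ 1.852 bits/symbol.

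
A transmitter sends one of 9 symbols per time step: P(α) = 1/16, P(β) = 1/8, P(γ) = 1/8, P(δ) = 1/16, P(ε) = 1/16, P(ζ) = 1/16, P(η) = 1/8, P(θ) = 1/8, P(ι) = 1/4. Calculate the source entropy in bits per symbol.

Each probability is a power of 1/2, so log₂(1/p) is an integer.
H = Σ p·log₂(1/p) = 1/16·4 + 1/8·3 + 1/8·3 + 1/16·4 + 1/16·4 + 1/16·4 + 1/8·3 + 1/8·3 + 1/4·2 = 3 bits.

3 bits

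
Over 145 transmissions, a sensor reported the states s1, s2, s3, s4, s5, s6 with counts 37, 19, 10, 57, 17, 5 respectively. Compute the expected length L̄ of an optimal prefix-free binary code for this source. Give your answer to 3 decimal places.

2.283 bits/symbol

Probabilities are the counts divided by 145.
Repeatedly combine the two least-probable nodes; the expected code length is the sum of the merged weights.
merge 1/29 + 2/29 → 3/29
merge 3/29 + 17/145 → 32/145
merge 19/145 + 32/145 → 51/145
merge 37/145 + 51/145 → 88/145
merge 57/145 + 88/145 → 1
L = 3/29 + 32/145 + 51/145 + 88/145 + 1 = 331/145 ≈ 2.283 bits/symbol.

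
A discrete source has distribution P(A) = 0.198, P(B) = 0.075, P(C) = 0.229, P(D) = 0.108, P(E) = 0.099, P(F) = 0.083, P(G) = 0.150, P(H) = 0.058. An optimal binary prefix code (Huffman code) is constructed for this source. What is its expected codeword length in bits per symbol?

Repeatedly combine the two least-probable nodes; the expected code length is the sum of the merged weights.
merge 29/500 + 3/40 → 133/1000
merge 83/1000 + 99/1000 → 91/500
merge 27/250 + 133/1000 → 241/1000
merge 3/20 + 91/500 → 83/250
merge 99/500 + 229/1000 → 427/1000
merge 241/1000 + 83/250 → 573/1000
merge 427/1000 + 573/1000 → 1
L = 133/1000 + 91/500 + 241/1000 + 83/250 + 427/1000 + 573/1000 + 1 = 361/125 = 2.888 bits/symbol.

2.888 bits/symbol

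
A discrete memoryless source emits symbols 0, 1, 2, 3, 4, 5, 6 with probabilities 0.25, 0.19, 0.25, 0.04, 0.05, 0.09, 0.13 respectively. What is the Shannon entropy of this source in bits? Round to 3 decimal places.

H = −Σ pᵢ log₂ pᵢ.
−0.25·log₂(0.25) = 0.5000
−0.19·log₂(0.19) = 0.4552
−0.25·log₂(0.25) = 0.5000
−0.04·log₂(0.04) = 0.1858
−0.05·log₂(0.05) = 0.2161
−0.09·log₂(0.09) = 0.3127
−0.13·log₂(0.13) = 0.3826
Sum ≈ 2.5524 → 2.552 bits.

2.552 bits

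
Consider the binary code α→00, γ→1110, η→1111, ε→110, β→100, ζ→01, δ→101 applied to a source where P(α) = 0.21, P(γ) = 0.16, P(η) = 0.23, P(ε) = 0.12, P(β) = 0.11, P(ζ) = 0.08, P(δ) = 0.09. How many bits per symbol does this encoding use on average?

3.1 bits/symbol

L̄ = Σ pᵢ·ℓᵢ = 0.21·2 + 0.16·4 + 0.23·4 + 0.12·3 + 0.11·3 + 0.08·2 + 0.09·3 = 3.1 bits/symbol.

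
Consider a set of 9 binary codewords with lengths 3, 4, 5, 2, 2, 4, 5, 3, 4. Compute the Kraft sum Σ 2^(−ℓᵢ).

1

With common denominator 2^5 = 32: Σ 2^(−ℓᵢ) = 4/32 + 2/32 + 1/32 + 8/32 + 8/32 + 2/32 + 1/32 + 4/32 + 2/32 = 32/32 = 1.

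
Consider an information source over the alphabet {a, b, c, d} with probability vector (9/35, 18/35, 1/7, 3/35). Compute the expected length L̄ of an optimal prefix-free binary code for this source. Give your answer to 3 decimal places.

1.714 bits/symbol

Repeatedly combine the two least-probable nodes; the expected code length is the sum of the merged weights.
merge 3/35 + 1/7 → 8/35
merge 8/35 + 9/35 → 17/35
merge 17/35 + 18/35 → 1
L = 8/35 + 17/35 + 1 = 12/7 ≈ 1.714 bits/symbol.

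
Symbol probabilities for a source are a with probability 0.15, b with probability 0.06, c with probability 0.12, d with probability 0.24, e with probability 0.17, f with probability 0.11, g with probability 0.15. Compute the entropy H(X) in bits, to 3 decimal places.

2.711 bits

H = −Σ pᵢ log₂ pᵢ.
−0.15·log₂(0.15) = 0.4105
−0.06·log₂(0.06) = 0.2435
−0.12·log₂(0.12) = 0.3671
−0.24·log₂(0.24) = 0.4941
−0.17·log₂(0.17) = 0.4346
−0.11·log₂(0.11) = 0.3503
−0.15·log₂(0.15) = 0.4105
Sum ≈ 2.7107 → 2.711 bits.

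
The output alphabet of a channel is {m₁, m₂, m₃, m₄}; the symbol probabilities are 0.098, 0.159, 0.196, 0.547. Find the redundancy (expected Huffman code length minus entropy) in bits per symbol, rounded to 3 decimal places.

Entropy H = −Σ p log₂ p ≈ 1.6871 bits.
Huffman merges: 49/500+159/1000→257/1000; 49/250+257/1000→453/1000; 453/1000+547/1000→1. L = 171/100 ≈ 1.7100.
L − H = 1.7100 − 1.6871 = 0.023 bits.

0.023 bits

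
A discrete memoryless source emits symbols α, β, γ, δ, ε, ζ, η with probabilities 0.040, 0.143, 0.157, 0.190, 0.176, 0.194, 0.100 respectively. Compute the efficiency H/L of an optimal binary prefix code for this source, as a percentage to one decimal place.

Entropy H = −Σ p log₂ p ≈ 2.6939 bits.
Huffman merges: 1/25+1/10→7/50; 7/50+143/1000→283/1000; 157/1000+22/125→333/1000; 19/100+97/500→48/125; 283/1000+333/1000→77/125; 48/125+77/125→1. L = 689/250 ≈ 2.7560.
Efficiency = H/L = 2.6939/2.7560 = 97.7%.

97.7%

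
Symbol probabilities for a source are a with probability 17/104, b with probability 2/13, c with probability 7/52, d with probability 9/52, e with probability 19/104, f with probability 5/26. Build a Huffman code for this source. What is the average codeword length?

2.625 bits/symbol

Repeatedly combine the two least-probable nodes; the expected code length is the sum of the merged weights.
merge 7/52 + 2/13 → 15/52
merge 17/104 + 9/52 → 35/104
merge 19/104 + 5/26 → 3/8
merge 15/52 + 35/104 → 5/8
merge 3/8 + 5/8 → 1
L = 15/52 + 35/104 + 3/8 + 5/8 + 1 = 21/8 = 2.625 bits/symbol.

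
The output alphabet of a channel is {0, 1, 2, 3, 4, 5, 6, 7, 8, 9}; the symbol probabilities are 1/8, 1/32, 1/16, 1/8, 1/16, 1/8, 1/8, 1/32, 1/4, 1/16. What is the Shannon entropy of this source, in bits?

Each probability is a power of 1/2, so log₂(1/p) is an integer.
H = Σ p·log₂(1/p) = 1/8·3 + 1/32·5 + 1/16·4 + 1/8·3 + 1/16·4 + 1/8·3 + 1/8·3 + 1/32·5 + 1/4·2 + 1/16·4 = 3.0625 bits.

3.0625 bits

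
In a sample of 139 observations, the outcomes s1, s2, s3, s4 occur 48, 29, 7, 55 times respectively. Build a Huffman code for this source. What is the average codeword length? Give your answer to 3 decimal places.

1.863 bits/symbol

Probabilities are the counts divided by 139.
Repeatedly combine the two least-probable nodes; the expected code length is the sum of the merged weights.
merge 7/139 + 29/139 → 36/139
merge 36/139 + 48/139 → 84/139
merge 55/139 + 84/139 → 1
L = 36/139 + 84/139 + 1 = 259/139 ≈ 1.863 bits/symbol.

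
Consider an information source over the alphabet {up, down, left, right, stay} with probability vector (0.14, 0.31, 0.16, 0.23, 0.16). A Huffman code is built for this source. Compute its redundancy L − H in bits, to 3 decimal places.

Entropy H = −Σ p log₂ p ≈ 2.2546 bits.
Huffman merges: 7/50+4/25→3/10; 4/25+23/100→39/100; 3/10+31/100→61/100; 39/100+61/100→1. L = 23/10 ≈ 2.3000.
L − H = 2.3000 − 2.2546 = 0.045 bits.

0.045 bits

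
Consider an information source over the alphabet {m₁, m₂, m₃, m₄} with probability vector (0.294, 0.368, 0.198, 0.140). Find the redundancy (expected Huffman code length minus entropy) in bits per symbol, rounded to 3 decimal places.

0.060 bits

Entropy H = −Σ p log₂ p ≈ 1.9097 bits.
Huffman merges: 7/50+99/500→169/500; 147/500+169/500→79/125; 46/125+79/125→1. L = 197/100 ≈ 1.9700.
L − H = 1.9700 − 1.9097 = 0.060 bits.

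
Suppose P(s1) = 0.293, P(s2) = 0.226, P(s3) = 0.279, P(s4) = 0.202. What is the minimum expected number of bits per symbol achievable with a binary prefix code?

Repeatedly combine the two least-probable nodes; the expected code length is the sum of the merged weights.
merge 101/500 + 113/500 → 107/250
merge 279/1000 + 293/1000 → 143/250
merge 107/250 + 143/250 → 1
L = 107/250 + 143/250 + 1 = 2 bits/symbol.

2 bits/symbol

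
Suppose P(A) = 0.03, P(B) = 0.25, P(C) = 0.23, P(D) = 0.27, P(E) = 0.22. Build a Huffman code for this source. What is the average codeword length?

2.25 bits/symbol

Repeatedly combine the two least-probable nodes; the expected code length is the sum of the merged weights.
merge 3/100 + 11/50 → 1/4
merge 23/100 + 1/4 → 12/25
merge 1/4 + 27/100 → 13/25
merge 12/25 + 13/25 → 1
L = 1/4 + 12/25 + 13/25 + 1 = 9/4 = 2.25 bits/symbol.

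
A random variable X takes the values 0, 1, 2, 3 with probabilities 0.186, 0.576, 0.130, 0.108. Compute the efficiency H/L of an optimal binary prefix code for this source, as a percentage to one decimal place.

98.6%

Entropy H = −Σ p log₂ p ≈ 1.6392 bits.
Huffman merges: 27/250+13/100→119/500; 93/500+119/500→53/125; 53/125+72/125→1. L = 831/500 ≈ 1.6620.
Efficiency = H/L = 1.6392/1.6620 = 98.6%.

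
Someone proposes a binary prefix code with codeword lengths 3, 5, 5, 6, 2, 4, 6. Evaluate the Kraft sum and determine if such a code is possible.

0.53125; yes

With common denominator 2^6 = 64: Σ 2^(−ℓᵢ) = 8/64 + 2/64 + 2/64 + 1/64 + 16/64 + 4/64 + 1/64 = 34/64 = 0.53125.
Kraft's inequality requires Σ ≤ 1; here Σ = 0.53125 ≤ 1, so such a prefix code exists.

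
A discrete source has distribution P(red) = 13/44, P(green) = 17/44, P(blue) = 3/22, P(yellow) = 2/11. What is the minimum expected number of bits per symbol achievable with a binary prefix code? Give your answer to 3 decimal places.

Repeatedly combine the two least-probable nodes; the expected code length is the sum of the merged weights.
merge 3/22 + 2/11 → 7/22
merge 13/44 + 7/22 → 27/44
merge 17/44 + 27/44 → 1
L = 7/22 + 27/44 + 1 = 85/44 ≈ 1.932 bits/symbol.

1.932 bits/symbol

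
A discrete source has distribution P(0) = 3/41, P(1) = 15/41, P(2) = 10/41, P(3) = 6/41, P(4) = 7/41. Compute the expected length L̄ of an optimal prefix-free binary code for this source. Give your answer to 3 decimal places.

2.220 bits/symbol

Repeatedly combine the two least-probable nodes; the expected code length is the sum of the merged weights.
merge 3/41 + 6/41 → 9/41
merge 7/41 + 9/41 → 16/41
merge 10/41 + 15/41 → 25/41
merge 16/41 + 25/41 → 1
L = 9/41 + 16/41 + 25/41 + 1 = 91/41 ≈ 2.220 bits/symbol.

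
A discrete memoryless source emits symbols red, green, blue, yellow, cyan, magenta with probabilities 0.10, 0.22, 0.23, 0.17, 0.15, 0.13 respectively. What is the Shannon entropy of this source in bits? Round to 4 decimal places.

H = −Σ pᵢ log₂ pᵢ.
−0.10·log₂(0.10) = 0.3322
−0.22·log₂(0.22) = 0.4806
−0.23·log₂(0.23) = 0.4877
−0.17·log₂(0.17) = 0.4346
−0.15·log₂(0.15) = 0.4105
−0.13·log₂(0.13) = 0.3826
Sum ≈ 2.5282 → 2.5282 bits.

2.5282 bits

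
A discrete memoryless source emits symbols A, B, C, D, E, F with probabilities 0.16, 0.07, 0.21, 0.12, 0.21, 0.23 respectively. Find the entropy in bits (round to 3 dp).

2.492 bits

H = −Σ pᵢ log₂ pᵢ.
−0.16·log₂(0.16) = 0.4230
−0.07·log₂(0.07) = 0.2686
−0.21·log₂(0.21) = 0.4728
−0.12·log₂(0.12) = 0.3671
−0.21·log₂(0.21) = 0.4728
−0.23·log₂(0.23) = 0.4877
Sum ≈ 2.4920 → 2.492 bits.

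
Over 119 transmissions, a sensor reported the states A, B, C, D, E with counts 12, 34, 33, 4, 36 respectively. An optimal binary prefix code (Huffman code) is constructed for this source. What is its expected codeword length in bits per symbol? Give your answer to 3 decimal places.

Probabilities are the counts divided by 119.
Repeatedly combine the two least-probable nodes; the expected code length is the sum of the merged weights.
merge 4/119 + 12/119 → 16/119
merge 16/119 + 33/119 → 7/17
merge 2/7 + 36/119 → 10/17
merge 7/17 + 10/17 → 1
L = 16/119 + 7/17 + 10/17 + 1 = 254/119 ≈ 2.134 bits/symbol.

2.134 bits/symbol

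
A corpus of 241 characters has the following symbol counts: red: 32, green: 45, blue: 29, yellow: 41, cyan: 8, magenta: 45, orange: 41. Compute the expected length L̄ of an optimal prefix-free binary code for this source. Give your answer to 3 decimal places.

Probabilities are the counts divided by 241.
Repeatedly combine the two least-probable nodes; the expected code length is the sum of the merged weights.
merge 8/241 + 29/241 → 37/241
merge 32/241 + 37/241 → 69/241
merge 41/241 + 41/241 → 82/241
merge 45/241 + 45/241 → 90/241
merge 69/241 + 82/241 → 151/241
merge 90/241 + 151/241 → 1
L = 37/241 + 69/241 + 82/241 + 90/241 + 151/241 + 1 = 670/241 ≈ 2.780 bits/symbol.

2.780 bits/symbol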